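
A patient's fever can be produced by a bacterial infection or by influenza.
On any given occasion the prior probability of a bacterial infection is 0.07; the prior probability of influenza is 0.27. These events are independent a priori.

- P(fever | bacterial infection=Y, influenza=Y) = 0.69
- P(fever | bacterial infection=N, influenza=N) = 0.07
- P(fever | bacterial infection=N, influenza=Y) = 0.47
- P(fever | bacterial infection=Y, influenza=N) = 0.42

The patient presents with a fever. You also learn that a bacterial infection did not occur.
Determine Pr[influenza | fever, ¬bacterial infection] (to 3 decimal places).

P(fever | ¬bacterial infection) = 0.07·0.73 + 0.47·0.27 = 0.051100 + 0.126900 = 0.178000
Restricting to configurations with influenza present: 0.47·0.27 = 0.126900.
So P(influenza | fever, ¬bacterial infection) = 0.126900/0.178000 ≈ 0.713.

Pr[influenza | fever, ¬bacterial infection] ≈ 0.713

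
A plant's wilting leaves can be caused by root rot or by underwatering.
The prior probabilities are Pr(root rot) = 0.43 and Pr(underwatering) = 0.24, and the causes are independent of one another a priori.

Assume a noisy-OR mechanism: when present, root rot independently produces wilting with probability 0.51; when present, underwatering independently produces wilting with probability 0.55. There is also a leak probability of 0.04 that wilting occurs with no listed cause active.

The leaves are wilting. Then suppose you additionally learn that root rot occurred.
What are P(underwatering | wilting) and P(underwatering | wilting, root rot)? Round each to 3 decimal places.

P(underwatering | wilting) ≈ 0.455; P(underwatering | wilting, root rot) ≈ 0.320

Under noisy-OR, P(wilting | causes) = 1 − (1−0.04)·∏(1−qᵢ) over the active causes.
By total probability over the 4 (root rot, underwatering) configurations:
  P(wilting) = 0.04*0.57*0.76 + 0.568*0.57*0.24 + 0.5296*0.43*0.76 + 0.78832*0.43*0.24
        = 0.017328 + 0.077702 + 0.173073 + 0.081355 = 0.349458
Keeping only the underwatering-present terms gives 0.159057, so
  P(underwatering | wilting) = 0.159057 / 0.349458 ≈ 0.455

With the extra evidence:
Sum P(wilting|·) weighted by the priors over both values of underwatering:
  P(wilting | root rot) = 0.5296·0.76 + 0.78832·0.24
        = 0.402496 + 0.189197 = 0.591693
Keeping only the underwatering-present terms gives 0.189197, so
  P(underwatering | wilting, root rot) = 0.189197 / 0.591693 ≈ 0.320
— root rot explains away the evidence for underwatering.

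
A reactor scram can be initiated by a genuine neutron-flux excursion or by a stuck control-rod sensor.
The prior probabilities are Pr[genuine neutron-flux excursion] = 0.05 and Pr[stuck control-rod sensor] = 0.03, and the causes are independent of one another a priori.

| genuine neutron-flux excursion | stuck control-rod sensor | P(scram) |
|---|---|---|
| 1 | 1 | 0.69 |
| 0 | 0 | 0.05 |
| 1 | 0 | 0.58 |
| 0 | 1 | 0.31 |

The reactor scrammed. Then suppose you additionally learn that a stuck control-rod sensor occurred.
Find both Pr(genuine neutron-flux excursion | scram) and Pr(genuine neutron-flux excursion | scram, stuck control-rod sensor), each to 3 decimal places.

Numerator (weight on configurations with genuine neutron-flux excursion): 0.028130 + 0.001035 = 0.029165
The normalizing constant is 0.05·0.95·0.97 + 0.31·0.95·0.03 + 0.58·0.05·0.97 + 0.69·0.05·0.03 = 0.084075
Posterior = 0.029165 / 0.084075 ≈ 0.347

Now condition on the additional information:
Sum P(scram|·) weighted by the priors over both values of genuine neutron-flux excursion:
  P(scram | stuck control-rod sensor) = 0.31*0.95 + 0.69*0.05
        = 0.294500 + 0.034500 = 0.329000
Keeping only the genuine neutron-flux excursion-present terms gives 0.034500, so
  P(genuine neutron-flux excursion | scram, stuck control-rod sensor) = 0.034500 / 0.329000 ≈ 0.105

Pr(genuine neutron-flux excursion | scram) ≈ 0.347; Pr(genuine neutron-flux excursion | scram, stuck control-rod sensor) ≈ 0.105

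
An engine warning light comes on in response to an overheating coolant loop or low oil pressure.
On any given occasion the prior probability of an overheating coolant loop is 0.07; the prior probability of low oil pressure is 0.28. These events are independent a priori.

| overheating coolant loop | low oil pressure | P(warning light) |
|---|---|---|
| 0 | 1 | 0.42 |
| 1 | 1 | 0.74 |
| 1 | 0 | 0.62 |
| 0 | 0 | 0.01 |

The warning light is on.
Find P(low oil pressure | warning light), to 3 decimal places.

P(low oil pressure | warning light) ≈ 0.766

P(warning light) = 0.01*0.93*0.72 + 0.42*0.93*0.28 + 0.62*0.07*0.72 + 0.74*0.07*0.28 = 0.006696 + 0.109368 + 0.031248 + 0.014504 = 0.161816
Of this, 0.123872 comes from 0.109368 + 0.014504 (the low oil pressure=true cases).
P(low oil pressure | warning light) = 0.123872 / 0.161816 ≈ 0.766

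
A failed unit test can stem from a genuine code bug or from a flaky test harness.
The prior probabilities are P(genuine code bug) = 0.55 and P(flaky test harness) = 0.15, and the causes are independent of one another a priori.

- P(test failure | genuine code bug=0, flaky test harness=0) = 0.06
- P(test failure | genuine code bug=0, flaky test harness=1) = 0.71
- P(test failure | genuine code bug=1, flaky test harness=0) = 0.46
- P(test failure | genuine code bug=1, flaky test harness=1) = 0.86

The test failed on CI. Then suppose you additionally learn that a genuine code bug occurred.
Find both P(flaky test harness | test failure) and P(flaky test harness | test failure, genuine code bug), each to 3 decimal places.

P(flaky test harness | test failure) ≈ 0.333; P(flaky test harness | test failure, genuine code bug) ≈ 0.248

For the numerator, keep only flaky test harness=true terms: 0.047925 + 0.070950 = 0.118875
Denominator P(test failure): 0.06×0.45×0.85 + 0.71×0.45×0.15 + 0.46×0.55×0.85 + 0.86×0.55×0.15 = 0.356875
P(flaky test harness | test failure) = 0.118875/0.356875 ≈ 0.333

Now condition on the additional information:
Weight on flaky test harness=true, given the evidence: 0.86×0.15 = 0.129000
Denominator P(test failure | genuine code bug): 0.46×0.85 + 0.86×0.15 = 0.520000
P(flaky test harness | test failure, genuine code bug) = 0.129000/0.520000 ≈ 0.248
The drop from 0.333 to 0.248 is the explaining-away (discounting) effect.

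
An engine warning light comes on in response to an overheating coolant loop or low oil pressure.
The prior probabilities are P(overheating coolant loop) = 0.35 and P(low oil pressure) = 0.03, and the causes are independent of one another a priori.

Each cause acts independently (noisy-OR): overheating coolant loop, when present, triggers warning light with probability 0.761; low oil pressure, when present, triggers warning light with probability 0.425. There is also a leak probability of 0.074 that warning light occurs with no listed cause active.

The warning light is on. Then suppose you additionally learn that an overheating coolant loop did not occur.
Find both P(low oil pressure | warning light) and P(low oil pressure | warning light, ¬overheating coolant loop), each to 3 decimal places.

Under noisy-OR, P(warning light | causes) = 1 − (1−0.074)·∏(1−qᵢ) over the active causes.
Enumerate the 4 (overheating coolant loop, low oil pressure) configurations and weight by the priors:
  P(warning light) = 0.074·0.65·0.97 + 0.46755·0.65·0.03 + 0.778686·0.35·0.97 + 0.872744·0.35·0.03
        = 0.046657 + 0.009117 + 0.264364 + 0.009164 = 0.329302
The terms with low oil pressure present sum to 0.018281, so
  P(low oil pressure | warning light) = 0.018281 / 0.329302 ≈ 0.056

With the extra evidence:
Numerator (weight on configurations with low oil pressure): 0.46755*0.03 = 0.014027
Denominator P(warning light | ¬overheating coolant loop): 0.074*0.97 + 0.46755*0.03 = 0.085807
P(low oil pressure | warning light, ¬overheating coolant loop) = 0.014027/0.085807 ≈ 0.163

P(low oil pressure | warning light) ≈ 0.056; P(low oil pressure | warning light, ¬overheating coolant loop) ≈ 0.163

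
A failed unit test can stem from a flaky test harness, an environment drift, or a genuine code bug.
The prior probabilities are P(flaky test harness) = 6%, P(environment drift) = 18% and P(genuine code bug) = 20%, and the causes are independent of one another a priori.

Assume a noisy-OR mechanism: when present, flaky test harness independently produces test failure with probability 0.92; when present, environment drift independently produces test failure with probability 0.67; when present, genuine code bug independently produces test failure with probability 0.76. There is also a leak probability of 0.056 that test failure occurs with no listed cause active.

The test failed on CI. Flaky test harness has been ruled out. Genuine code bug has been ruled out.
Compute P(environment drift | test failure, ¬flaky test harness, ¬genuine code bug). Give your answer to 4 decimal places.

Under noisy-OR, P(test failure | causes) = 1 − (1−0.056)·∏(1−qᵢ) over the active causes.
Sum P(test failure|·) weighted by the priors over both values of environment drift:
  P(test failure | ¬flaky test harness, ¬genuine code bug) = 0.056·0.82 + 0.68848·0.18
        = 0.045920 + 0.123926 = 0.169846
Configurations with environment drift contribute 0.123926, so
  P(environment drift | test failure, ¬flaky test harness, ¬genuine code bug) = 0.123926 / 0.169846 ≈ 0.7296

P(environment drift | test failure, ¬flaky test harness, ¬genuine code bug) ≈ 0.7296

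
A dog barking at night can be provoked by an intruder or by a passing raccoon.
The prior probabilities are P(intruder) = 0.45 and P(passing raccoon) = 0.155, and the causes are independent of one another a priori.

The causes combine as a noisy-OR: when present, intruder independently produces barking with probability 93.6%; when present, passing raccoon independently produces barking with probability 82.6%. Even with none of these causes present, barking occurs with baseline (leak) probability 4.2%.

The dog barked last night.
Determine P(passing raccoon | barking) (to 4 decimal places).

Under noisy-OR, P(barking | causes) = 1 − (1−0.042)·∏(1−qᵢ) over the active causes.
Enumerate the 4 (intruder, passing raccoon) configurations and weight by the priors:
  P(barking) = 0.042×0.55×0.845 + 0.833308×0.55×0.155 + 0.938688×0.45×0.845 + 0.989332×0.45×0.155
        = 0.019520 + 0.071040 + 0.356936 + 0.069006 = 0.516502
Keeping only the passing raccoon-present terms gives 0.140046, so
  P(passing raccoon | barking) = 0.140046 / 0.516502 ≈ 0.2711

P(passing raccoon | barking) ≈ 0.2711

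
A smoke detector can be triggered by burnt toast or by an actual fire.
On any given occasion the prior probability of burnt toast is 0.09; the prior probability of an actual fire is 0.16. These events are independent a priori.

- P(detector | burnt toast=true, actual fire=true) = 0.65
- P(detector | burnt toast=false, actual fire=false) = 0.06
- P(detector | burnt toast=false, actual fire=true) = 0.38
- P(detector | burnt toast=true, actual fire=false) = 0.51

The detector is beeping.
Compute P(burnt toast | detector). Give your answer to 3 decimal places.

Sum P(detector|·) weighted by the priors over the 4 (burnt toast, actual fire) configurations:
  P(detector) = 0.06*0.91*0.84 + 0.38*0.91*0.16 + 0.51*0.09*0.84 + 0.65*0.09*0.16
        = 0.045864 + 0.055328 + 0.038556 + 0.009360 = 0.149108
The terms with burnt toast present sum to 0.047916, so
  P(burnt toast | detector) = 0.047916 / 0.149108 ≈ 0.321

P(burnt toast | detector) ≈ 0.321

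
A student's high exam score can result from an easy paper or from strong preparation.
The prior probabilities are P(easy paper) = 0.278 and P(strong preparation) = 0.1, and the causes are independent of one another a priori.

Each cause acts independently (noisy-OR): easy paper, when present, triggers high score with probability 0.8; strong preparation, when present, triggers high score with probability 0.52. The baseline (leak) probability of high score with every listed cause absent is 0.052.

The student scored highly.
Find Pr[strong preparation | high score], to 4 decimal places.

Pr[strong preparation | high score] ≈ 0.2146

Under noisy-OR, P(high score | causes) = 1 − (1−0.052)·∏(1−qᵢ) over the active causes.
P(high score) = 0.052·0.722·0.9 + 0.54496·0.722·0.1 + 0.8104·0.278·0.9 + 0.908992·0.278·0.1 = 0.033790 + 0.039346 + 0.202762 + 0.025270 = 0.301168
The strong preparation-present share is 0.039346 + 0.025270 = 0.064616.
So P(strong preparation | high score) = 0.064616/0.301168 ≈ 0.2146.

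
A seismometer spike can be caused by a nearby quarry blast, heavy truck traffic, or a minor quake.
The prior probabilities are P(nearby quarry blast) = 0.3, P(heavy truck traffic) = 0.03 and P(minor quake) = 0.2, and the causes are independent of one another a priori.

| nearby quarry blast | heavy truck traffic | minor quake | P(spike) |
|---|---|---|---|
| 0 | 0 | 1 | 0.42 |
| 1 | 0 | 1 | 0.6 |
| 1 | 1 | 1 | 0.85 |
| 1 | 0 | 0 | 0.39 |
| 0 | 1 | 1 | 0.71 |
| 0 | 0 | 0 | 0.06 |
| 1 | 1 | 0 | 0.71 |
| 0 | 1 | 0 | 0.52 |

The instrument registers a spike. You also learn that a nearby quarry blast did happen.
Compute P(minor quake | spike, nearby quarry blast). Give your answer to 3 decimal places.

P(minor quake | spike, nearby quarry blast) ≈ 0.275

By total probability over the 4 (heavy truck traffic, minor quake) configurations:
  P(spike | nearby quarry blast) = 0.39·0.97·0.8 + 0.6·0.97·0.2 + 0.71·0.03·0.8 + 0.85·0.03·0.2
        = 0.302640 + 0.116400 + 0.017040 + 0.005100 = 0.441180
The terms with minor quake present sum to 0.121500, so
  P(minor quake | spike, nearby quarry blast) = 0.121500 / 0.441180 ≈ 0.275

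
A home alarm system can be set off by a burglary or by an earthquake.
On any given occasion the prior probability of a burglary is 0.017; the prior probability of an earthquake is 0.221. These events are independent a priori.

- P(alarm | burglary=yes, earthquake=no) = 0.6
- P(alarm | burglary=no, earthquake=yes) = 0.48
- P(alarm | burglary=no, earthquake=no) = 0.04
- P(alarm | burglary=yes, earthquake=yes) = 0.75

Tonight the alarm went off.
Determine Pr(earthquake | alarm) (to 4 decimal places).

For the numerator, keep only earthquake=true terms: 0.104277 + 0.002818 = 0.107095
Denominator P(alarm): 0.04×0.983×0.779 + 0.48×0.983×0.221 + 0.6×0.017×0.779 + 0.75×0.017×0.221 = 0.145671
Posterior = 0.107095 / 0.145671 ≈ 0.7352

Pr(earthquake | alarm) ≈ 0.7352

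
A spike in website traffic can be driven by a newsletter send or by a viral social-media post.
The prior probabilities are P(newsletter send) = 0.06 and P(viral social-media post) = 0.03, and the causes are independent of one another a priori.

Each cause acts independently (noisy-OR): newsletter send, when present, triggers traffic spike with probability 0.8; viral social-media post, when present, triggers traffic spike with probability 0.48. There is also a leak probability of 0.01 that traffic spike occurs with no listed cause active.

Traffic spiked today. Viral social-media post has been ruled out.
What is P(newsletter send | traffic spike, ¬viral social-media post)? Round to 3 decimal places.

Under noisy-OR, P(traffic spike | causes) = 1 − (1−0.01)·∏(1−qᵢ) over the active causes.
P(traffic spike | ¬viral social-media post) = 0.01*0.94 + 0.802*0.06 = 0.009400 + 0.048120 = 0.057520
Of this, 0.048120 comes from 0.802*0.06 (the newsletter send=true cases).
Hence the posterior is 0.048120/0.057520 ≈ 0.837.

P(newsletter send | traffic spike, ¬viral social-media post) ≈ 0.837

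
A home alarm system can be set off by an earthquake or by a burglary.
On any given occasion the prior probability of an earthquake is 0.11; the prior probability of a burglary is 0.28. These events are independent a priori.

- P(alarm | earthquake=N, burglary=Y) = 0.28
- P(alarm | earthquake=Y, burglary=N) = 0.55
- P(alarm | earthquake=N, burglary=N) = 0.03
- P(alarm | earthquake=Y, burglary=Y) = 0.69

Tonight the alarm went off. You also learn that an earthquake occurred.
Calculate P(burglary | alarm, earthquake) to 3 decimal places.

P(burglary | alarm, earthquake) ≈ 0.328

Sum P(alarm|·) weighted by the priors over both values of burglary:
  P(alarm | earthquake) = 0.55·0.72 + 0.69·0.28
        = 0.396000 + 0.193200 = 0.589200
Keeping only the burglary-present terms gives 0.193200, so
  P(burglary | alarm, earthquake) = 0.193200 / 0.589200 ≈ 0.328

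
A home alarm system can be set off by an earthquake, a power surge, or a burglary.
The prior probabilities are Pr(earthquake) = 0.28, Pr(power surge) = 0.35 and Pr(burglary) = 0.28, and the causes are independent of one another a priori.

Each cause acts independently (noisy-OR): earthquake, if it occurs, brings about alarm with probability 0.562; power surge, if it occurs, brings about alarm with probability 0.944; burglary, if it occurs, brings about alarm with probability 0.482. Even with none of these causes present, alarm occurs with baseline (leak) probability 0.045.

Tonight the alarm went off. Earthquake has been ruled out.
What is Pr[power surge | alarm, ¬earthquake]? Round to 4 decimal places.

Pr[power surge | alarm, ¬earthquake] ≈ 0.7471

Under noisy-OR, P(alarm | causes) = 1 − (1−0.045)·∏(1−qᵢ) over the active causes.
P(alarm | ¬earthquake) = 0.045*0.65*0.72 + 0.50531*0.65*0.28 + 0.94652*0.35*0.72 + 0.972297*0.35*0.28 = 0.021060 + 0.091966 + 0.238523 + 0.095285 = 0.446834
Of this, 0.333808 comes from 0.238523 + 0.095285 (the power surge=true cases).
So P(power surge | alarm, ¬earthquake) = 0.333808/0.446834 ≈ 0.7471.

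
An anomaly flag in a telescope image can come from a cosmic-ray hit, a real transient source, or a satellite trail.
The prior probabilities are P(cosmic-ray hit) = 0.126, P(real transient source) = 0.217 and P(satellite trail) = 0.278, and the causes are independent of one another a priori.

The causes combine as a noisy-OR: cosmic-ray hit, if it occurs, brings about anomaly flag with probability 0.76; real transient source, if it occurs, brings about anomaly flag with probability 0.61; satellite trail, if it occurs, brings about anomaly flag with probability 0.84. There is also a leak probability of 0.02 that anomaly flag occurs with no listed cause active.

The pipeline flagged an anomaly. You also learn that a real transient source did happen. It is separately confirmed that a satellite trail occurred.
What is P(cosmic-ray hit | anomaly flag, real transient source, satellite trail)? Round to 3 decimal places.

P(cosmic-ray hit | anomaly flag, real transient source, satellite trail) ≈ 0.131

Under noisy-OR, P(anomaly flag | causes) = 1 − (1−0.02)·∏(1−qᵢ) over the active causes.
P(anomaly flag | real transient source, satellite trail) = 0.938848*0.874 + 0.985324*0.126 = 0.820553 + 0.124151 = 0.944704
Restricting to configurations with cosmic-ray hit present: 0.985324*0.126 = 0.124151.
P(cosmic-ray hit | anomaly flag, real transient source, satellite trail) = 0.124151 / 0.944704 ≈ 0.131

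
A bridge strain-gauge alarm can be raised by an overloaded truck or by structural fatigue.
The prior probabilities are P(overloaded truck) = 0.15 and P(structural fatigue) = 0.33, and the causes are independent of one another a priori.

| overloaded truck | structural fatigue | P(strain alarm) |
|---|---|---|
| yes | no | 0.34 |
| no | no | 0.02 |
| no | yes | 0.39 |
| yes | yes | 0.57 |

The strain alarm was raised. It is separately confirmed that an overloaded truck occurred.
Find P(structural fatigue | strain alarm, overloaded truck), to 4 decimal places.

Sum P(strain alarm|·) weighted by the priors over both values of structural fatigue:
  P(strain alarm | overloaded truck) = 0.34×0.67 + 0.57×0.33
        = 0.227800 + 0.188100 = 0.415900
Configurations with structural fatigue contribute 0.188100, so
  P(structural fatigue | strain alarm, overloaded truck) = 0.188100 / 0.415900 ≈ 0.4523

P(structural fatigue | strain alarm, overloaded truck) ≈ 0.4523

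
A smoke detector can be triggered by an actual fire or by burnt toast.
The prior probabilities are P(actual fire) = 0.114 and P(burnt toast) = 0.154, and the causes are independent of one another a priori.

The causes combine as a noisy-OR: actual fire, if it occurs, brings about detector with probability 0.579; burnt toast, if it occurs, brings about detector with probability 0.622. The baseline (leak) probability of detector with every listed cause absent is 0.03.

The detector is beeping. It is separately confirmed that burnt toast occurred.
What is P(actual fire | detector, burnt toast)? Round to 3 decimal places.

Under noisy-OR, P(detector | causes) = 1 − (1−0.03)·∏(1−qᵢ) over the active causes.
Enumerate both values of actual fire and weight by the priors:
  P(detector | burnt toast) = 0.63334*0.886 + 0.845636*0.114
        = 0.561139 + 0.096403 = 0.657542
The terms with actual fire present sum to 0.096403, so
  P(actual fire | detector, burnt toast) = 0.096403 / 0.657542 ≈ 0.147

P(actual fire | detector, burnt toast) ≈ 0.147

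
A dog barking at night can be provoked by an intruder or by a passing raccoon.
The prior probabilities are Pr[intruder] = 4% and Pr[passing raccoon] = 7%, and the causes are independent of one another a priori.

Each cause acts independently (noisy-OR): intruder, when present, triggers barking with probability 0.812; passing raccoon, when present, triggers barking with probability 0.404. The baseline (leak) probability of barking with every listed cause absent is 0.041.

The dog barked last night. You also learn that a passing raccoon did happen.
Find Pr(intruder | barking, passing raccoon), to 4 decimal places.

Under noisy-OR, P(barking | causes) = 1 − (1−0.041)·∏(1−qᵢ) over the active causes.
Numerator (weight on configurations with intruder): 0.892546*0.04 = 0.035702
Denominator P(barking | passing raccoon): 0.428436*0.96 + 0.892546*0.04 = 0.447001
P(intruder | barking, passing raccoon) = 0.035702/0.447001 ≈ 0.0799

Pr(intruder | barking, passing raccoon) ≈ 0.0799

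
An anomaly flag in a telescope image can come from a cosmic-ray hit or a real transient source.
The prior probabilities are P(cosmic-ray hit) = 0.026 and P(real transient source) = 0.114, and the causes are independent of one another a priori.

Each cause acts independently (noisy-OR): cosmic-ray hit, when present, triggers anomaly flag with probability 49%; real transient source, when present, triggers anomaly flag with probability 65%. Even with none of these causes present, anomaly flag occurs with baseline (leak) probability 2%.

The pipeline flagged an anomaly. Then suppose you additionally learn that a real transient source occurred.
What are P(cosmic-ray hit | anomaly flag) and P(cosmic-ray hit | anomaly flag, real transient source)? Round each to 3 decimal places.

Under noisy-OR, P(anomaly flag | causes) = 1 − (1−0.02)·∏(1−qᵢ) over the active causes.
P(anomaly flag) = 0.02*0.974*0.886 + 0.657*0.974*0.114 + 0.5002*0.026*0.886 + 0.82507*0.026*0.114 = 0.017259 + 0.072951 + 0.011523 + 0.002446 = 0.104179
Of this, 0.013969 comes from 0.011523 + 0.002446 (the cosmic-ray hit=true cases).
P(cosmic-ray hit | anomaly flag) = 0.013969 / 0.104179 ≈ 0.134

Now condition on the additional information:
P(anomaly flag | real transient source) = 0.657·0.974 + 0.82507·0.026 = 0.639918 + 0.021452 = 0.661370
Restricting to configurations with cosmic-ray hit present: 0.82507·0.026 = 0.021452.
P(cosmic-ray hit | anomaly flag, real transient source) = 0.021452 / 0.661370 ≈ 0.032

P(cosmic-ray hit | anomaly flag) ≈ 0.134; P(cosmic-ray hit | anomaly flag, real transient source) ≈ 0.032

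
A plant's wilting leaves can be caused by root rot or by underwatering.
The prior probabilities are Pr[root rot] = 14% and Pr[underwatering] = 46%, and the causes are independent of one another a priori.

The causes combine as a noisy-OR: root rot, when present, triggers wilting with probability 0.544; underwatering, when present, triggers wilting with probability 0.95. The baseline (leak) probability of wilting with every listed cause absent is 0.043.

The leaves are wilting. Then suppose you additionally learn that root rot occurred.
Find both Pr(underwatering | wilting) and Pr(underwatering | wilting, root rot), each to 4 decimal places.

Under noisy-OR, P(wilting | causes) = 1 − (1−0.043)·∏(1−qᵢ) over the active causes.
Sum P(wilting|·) weighted by the priors over the 4 (root rot, underwatering) configurations:
  P(wilting) = 0.043·0.86·0.54 + 0.95215·0.86·0.46 + 0.563608·0.14·0.54 + 0.97818·0.14·0.46
        = 0.019969 + 0.376671 + 0.042609 + 0.062995 = 0.502244
Configurations with underwatering contribute 0.439666, so
  P(underwatering | wilting) = 0.439666 / 0.502244 ≈ 0.8754

With the extra evidence:
P(wilting | root rot) = 0.563608·0.54 + 0.97818·0.46 = 0.304348 + 0.449963 = 0.754311
The underwatering-present share is 0.97818·0.46 = 0.449963.
P(underwatering | wilting, root rot) = 0.449963 / 0.754311 ≈ 0.5965
This is intercausal reasoning (explaining away): once root rot accounts for the wilting, underwatering becomes less likely.

Pr(underwatering | wilting) ≈ 0.8754; Pr(underwatering | wilting, root rot) ≈ 0.5965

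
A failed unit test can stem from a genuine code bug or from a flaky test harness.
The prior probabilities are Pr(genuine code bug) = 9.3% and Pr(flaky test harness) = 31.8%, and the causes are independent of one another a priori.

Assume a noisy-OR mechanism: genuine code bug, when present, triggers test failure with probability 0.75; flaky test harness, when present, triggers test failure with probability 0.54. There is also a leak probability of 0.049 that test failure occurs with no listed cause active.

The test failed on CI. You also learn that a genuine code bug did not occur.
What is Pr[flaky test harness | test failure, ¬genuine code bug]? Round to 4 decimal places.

Pr[flaky test harness | test failure, ¬genuine code bug] ≈ 0.8426

Under noisy-OR, P(test failure | causes) = 1 − (1−0.049)·∏(1−qᵢ) over the active causes.
P(test failure | ¬genuine code bug) = 0.049×0.682 + 0.56254×0.318 = 0.033418 + 0.178888 = 0.212306
The flaky test harness-present share is 0.56254×0.318 = 0.178888.
So P(flaky test harness | test failure, ¬genuine code bug) = 0.178888/0.212306 ≈ 0.8426.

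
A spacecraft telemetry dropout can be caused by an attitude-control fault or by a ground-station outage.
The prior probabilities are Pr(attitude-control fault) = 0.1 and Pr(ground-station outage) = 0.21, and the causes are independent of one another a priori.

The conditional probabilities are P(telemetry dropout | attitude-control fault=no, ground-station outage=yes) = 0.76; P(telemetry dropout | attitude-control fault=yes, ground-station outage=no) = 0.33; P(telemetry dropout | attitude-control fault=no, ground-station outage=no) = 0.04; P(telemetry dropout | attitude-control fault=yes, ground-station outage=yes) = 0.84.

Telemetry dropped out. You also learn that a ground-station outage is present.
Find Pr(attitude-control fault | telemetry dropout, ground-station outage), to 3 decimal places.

Pr(attitude-control fault | telemetry dropout, ground-station outage) ≈ 0.109

For the numerator, keep only attitude-control fault=true terms: 0.84×0.1 = 0.084000
Denominator P(telemetry dropout | ground-station outage): 0.76×0.9 + 0.84×0.1 = 0.768000
P(attitude-control fault | telemetry dropout, ground-station outage) = 0.084000/0.768000 ≈ 0.109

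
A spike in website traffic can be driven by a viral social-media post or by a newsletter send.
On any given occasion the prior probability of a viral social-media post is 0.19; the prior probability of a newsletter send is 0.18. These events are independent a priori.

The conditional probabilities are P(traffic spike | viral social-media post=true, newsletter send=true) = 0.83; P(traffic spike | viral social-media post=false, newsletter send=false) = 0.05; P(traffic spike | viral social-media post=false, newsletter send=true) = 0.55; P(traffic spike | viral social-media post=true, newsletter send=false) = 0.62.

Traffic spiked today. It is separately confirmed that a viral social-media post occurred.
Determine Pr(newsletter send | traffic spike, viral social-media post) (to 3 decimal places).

Pr(newsletter send | traffic spike, viral social-media post) ≈ 0.227

Weight on newsletter send=true, given the evidence: 0.83·0.18 = 0.149400
The normalizing constant is 0.62·0.82 + 0.83·0.18 = 0.657800
Posterior = 0.149400 / 0.657800 ≈ 0.227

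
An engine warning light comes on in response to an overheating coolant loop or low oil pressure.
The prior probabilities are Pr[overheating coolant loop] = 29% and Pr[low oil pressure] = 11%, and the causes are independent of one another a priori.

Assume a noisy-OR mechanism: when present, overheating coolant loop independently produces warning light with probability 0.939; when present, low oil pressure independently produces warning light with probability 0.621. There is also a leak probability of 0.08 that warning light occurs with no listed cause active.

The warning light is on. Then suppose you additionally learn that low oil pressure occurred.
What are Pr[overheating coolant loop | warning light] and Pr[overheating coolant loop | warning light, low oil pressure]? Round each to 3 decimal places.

Pr[overheating coolant loop | warning light] ≈ 0.730; Pr[overheating coolant loop | warning light, low oil pressure] ≈ 0.380

Under noisy-OR, P(warning light | causes) = 1 − (1−0.08)·∏(1−qᵢ) over the active causes.
Weight on overheating coolant loop=true, given the evidence: 0.243615 + 0.031222 = 0.274837
Denominator P(warning light): 0.08·0.71·0.89 + 0.65132·0.71·0.11 + 0.94388·0.29·0.89 + 0.978731·0.29·0.11 = 0.376257
P(overheating coolant loop | warning light) = 0.274837/0.376257 ≈ 0.730

Now condition on the additional information:
P(warning light | low oil pressure) = 0.65132·0.71 + 0.978731·0.29 = 0.462437 + 0.283832 = 0.746269
The overheating coolant loop-present share is 0.978731·0.29 = 0.283832.
Hence the posterior is 0.283832/0.746269 ≈ 0.380.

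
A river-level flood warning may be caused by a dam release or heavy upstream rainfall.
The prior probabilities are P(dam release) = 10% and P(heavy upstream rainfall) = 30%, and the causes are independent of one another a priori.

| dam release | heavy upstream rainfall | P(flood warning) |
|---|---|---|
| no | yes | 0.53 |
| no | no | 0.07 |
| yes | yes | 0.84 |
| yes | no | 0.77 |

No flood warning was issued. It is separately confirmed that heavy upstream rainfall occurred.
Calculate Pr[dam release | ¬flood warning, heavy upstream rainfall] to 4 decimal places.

Pr[dam release | ¬flood warning, heavy upstream rainfall] ≈ 0.0364

For the numerator, keep only dam release=true terms: 0.16×0.1 = 0.016000
Normalizer over all consistent configurations: 0.47×0.9 + 0.16×0.1 = 0.439000
Posterior = 0.016000 / 0.439000 ≈ 0.0364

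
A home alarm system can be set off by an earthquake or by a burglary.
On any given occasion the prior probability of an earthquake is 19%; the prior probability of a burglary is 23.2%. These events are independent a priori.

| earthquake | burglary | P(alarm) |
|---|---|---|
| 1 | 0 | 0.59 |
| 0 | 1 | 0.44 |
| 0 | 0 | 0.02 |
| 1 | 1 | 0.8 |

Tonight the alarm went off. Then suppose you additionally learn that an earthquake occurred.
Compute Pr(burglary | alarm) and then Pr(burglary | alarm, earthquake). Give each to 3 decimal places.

P(alarm) = 0.02×0.81×0.768 + 0.44×0.81×0.232 + 0.59×0.19×0.768 + 0.8×0.19×0.232 = 0.012442 + 0.082685 + 0.086093 + 0.035264 = 0.216484
Of this, 0.117949 comes from 0.082685 + 0.035264 (the burglary=true cases).
P(burglary | alarm) = 0.117949 / 0.216484 ≈ 0.545

With the extra evidence:
Enumerate both values of burglary and weight by the priors:
  P(alarm | earthquake) = 0.59·0.768 + 0.8·0.232
        = 0.453120 + 0.185600 = 0.638720
The terms with burglary present sum to 0.185600, so
  P(burglary | alarm, earthquake) = 0.185600 / 0.638720 ≈ 0.291
The drop from 0.545 to 0.291 is the explaining-away (discounting) effect.

Pr(burglary | alarm) ≈ 0.545; Pr(burglary | alarm, earthquake) ≈ 0.291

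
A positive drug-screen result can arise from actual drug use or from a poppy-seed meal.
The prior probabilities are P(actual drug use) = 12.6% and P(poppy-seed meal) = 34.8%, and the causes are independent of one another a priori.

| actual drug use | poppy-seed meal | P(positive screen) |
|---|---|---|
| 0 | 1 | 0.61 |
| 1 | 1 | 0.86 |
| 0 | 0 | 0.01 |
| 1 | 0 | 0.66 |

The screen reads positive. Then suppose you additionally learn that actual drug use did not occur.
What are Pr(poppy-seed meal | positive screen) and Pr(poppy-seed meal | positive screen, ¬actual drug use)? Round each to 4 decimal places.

Pr(poppy-seed meal | positive screen) ≈ 0.7884; Pr(poppy-seed meal | positive screen, ¬actual drug use) ≈ 0.9702

P(positive screen) = 0.01×0.874×0.652 + 0.61×0.874×0.348 + 0.66×0.126×0.652 + 0.86×0.126×0.348 = 0.005698 + 0.185533 + 0.054220 + 0.037709 = 0.283160
Restricting to configurations with poppy-seed meal present: 0.185533 + 0.037709 = 0.223242.
Hence the posterior is 0.223242/0.283160 ≈ 0.7884.

With the extra evidence:
By total probability over both values of poppy-seed meal:
  P(positive screen | ¬actual drug use) = 0.01·0.652 + 0.61·0.348
        = 0.006520 + 0.212280 = 0.218800
Keeping only the poppy-seed meal-present terms gives 0.212280, so
  P(poppy-seed meal | positive screen, ¬actual drug use) = 0.212280 / 0.218800 ≈ 0.9702
With actual drug use excluded, poppy-seed meal must carry more of the explanatory weight for the positive screen.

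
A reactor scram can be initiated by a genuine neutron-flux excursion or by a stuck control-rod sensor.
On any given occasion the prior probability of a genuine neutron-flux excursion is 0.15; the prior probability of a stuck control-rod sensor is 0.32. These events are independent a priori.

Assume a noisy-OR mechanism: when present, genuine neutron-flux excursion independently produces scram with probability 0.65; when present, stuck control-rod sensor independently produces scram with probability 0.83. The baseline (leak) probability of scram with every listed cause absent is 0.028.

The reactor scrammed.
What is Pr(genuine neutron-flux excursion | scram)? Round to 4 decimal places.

Pr(genuine neutron-flux excursion | scram) ≈ 0.3163

Under noisy-OR, P(scram | causes) = 1 − (1−0.028)·∏(1−qᵢ) over the active causes.
For the numerator, keep only genuine neutron-flux excursion=true terms: 0.067300 + 0.045224 = 0.112524
The normalizing constant is 0.028·0.85·0.68 + 0.83476·0.85·0.32 + 0.6598·0.15·0.68 + 0.942166·0.15·0.32 = 0.355763
Posterior = 0.112524 / 0.355763 ≈ 0.3163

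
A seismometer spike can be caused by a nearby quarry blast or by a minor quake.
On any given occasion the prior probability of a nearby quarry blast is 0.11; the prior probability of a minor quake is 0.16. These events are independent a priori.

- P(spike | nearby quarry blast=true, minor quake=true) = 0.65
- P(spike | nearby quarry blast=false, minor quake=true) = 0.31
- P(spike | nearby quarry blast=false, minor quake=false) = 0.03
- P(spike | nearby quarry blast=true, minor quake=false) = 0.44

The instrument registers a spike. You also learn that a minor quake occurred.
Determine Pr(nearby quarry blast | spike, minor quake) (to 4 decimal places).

P(spike | minor quake) = 0.31×0.89 + 0.65×0.11 = 0.275900 + 0.071500 = 0.347400
The nearby quarry blast-present share is 0.65×0.11 = 0.071500.
P(nearby quarry blast | spike, minor quake) = 0.071500 / 0.347400 ≈ 0.2058

Pr(nearby quarry blast | spike, minor quake) ≈ 0.2058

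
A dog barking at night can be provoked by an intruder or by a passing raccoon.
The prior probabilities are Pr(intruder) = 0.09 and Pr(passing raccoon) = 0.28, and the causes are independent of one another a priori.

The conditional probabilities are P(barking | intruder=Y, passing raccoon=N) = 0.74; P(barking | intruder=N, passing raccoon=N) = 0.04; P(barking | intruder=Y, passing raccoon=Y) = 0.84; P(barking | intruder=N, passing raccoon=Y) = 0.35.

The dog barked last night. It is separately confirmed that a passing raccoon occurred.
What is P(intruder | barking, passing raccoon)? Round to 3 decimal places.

P(intruder | barking, passing raccoon) ≈ 0.192

P(barking | passing raccoon) = 0.35×0.91 + 0.84×0.09 = 0.318500 + 0.075600 = 0.394100
The intruder-present share is 0.84×0.09 = 0.075600.
P(intruder | barking, passing raccoon) = 0.075600 / 0.394100 ≈ 0.192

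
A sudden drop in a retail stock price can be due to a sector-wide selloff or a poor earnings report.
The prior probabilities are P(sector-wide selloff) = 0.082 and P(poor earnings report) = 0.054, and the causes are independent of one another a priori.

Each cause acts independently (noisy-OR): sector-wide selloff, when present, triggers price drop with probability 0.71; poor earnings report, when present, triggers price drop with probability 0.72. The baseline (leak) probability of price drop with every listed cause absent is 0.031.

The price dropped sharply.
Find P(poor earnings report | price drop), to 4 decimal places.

P(poor earnings report | price drop) ≈ 0.3271

Under noisy-OR, P(price drop | causes) = 1 − (1−0.031)·∏(1−qᵢ) over the active causes.
Weight on poor earnings report=true, given the evidence: 0.036122 + 0.004080 = 0.040202
Denominator P(price drop): 0.031·0.918·0.946 + 0.72868·0.918·0.054 + 0.71899·0.082·0.946 + 0.921317·0.082·0.054 = 0.122896
Posterior = 0.040202 / 0.122896 ≈ 0.3271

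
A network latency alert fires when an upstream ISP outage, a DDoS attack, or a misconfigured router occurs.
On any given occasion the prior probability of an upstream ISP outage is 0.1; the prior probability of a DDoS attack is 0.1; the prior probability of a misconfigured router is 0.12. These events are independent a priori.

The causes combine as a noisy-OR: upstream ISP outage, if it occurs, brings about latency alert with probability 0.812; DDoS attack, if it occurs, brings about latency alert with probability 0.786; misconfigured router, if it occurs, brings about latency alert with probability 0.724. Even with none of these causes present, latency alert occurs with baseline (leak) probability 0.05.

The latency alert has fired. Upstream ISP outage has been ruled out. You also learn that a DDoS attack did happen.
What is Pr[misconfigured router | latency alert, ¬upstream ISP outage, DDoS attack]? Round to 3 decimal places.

Pr[misconfigured router | latency alert, ¬upstream ISP outage, DDoS attack] ≈ 0.139

Under noisy-OR, P(latency alert | causes) = 1 − (1−0.05)·∏(1−qᵢ) over the active causes.
Sum P(latency alert|·) weighted by the priors over both values of misconfigured router:
  P(latency alert | ¬upstream ISP outage, DDoS attack) = 0.7967×0.88 + 0.943889×0.12
        = 0.701096 + 0.113267 = 0.814363
Configurations with misconfigured router contribute 0.113267, so
  P(misconfigured router | latency alert, ¬upstream ISP outage, DDoS attack) = 0.113267 / 0.814363 ≈ 0.139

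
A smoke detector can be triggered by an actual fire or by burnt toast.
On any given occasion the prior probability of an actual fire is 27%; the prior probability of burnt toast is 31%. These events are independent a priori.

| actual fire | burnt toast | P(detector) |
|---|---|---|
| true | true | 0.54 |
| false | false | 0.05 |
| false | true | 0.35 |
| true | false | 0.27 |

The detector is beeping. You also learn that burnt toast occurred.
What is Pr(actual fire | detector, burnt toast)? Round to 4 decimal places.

P(detector | burnt toast) = 0.35*0.73 + 0.54*0.27 = 0.255500 + 0.145800 = 0.401300
Of this, 0.145800 comes from 0.54*0.27 (the actual fire=true cases).
P(actual fire | detector, burnt toast) = 0.145800 / 0.401300 ≈ 0.3633

Pr(actual fire | detector, burnt toast) ≈ 0.3633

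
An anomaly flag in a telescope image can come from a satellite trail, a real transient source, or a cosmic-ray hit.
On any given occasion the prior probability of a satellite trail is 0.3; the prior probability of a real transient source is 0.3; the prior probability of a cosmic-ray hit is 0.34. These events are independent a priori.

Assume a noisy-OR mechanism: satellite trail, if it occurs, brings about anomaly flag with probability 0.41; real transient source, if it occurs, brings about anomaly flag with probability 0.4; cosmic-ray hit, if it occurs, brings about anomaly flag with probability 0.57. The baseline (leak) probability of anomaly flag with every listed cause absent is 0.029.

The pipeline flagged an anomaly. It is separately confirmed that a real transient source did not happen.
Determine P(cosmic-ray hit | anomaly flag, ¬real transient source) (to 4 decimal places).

P(cosmic-ray hit | anomaly flag, ¬real transient source) ≈ 0.6875

Under noisy-OR, P(anomaly flag | causes) = 1 − (1−0.029)·∏(1−qᵢ) over the active causes.
P(anomaly flag | ¬real transient source) = 0.029*0.7*0.66 + 0.58247*0.7*0.34 + 0.42711*0.3*0.66 + 0.753657*0.3*0.34 = 0.013398 + 0.138628 + 0.084568 + 0.076873 = 0.313467
Restricting to configurations with cosmic-ray hit present: 0.138628 + 0.076873 = 0.215501.
Hence the posterior is 0.215501/0.313467 ≈ 0.6875.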